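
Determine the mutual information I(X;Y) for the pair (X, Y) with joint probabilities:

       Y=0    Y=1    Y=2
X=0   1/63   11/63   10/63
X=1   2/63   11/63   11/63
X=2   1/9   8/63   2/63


H(X) = 1.5704, H(Y) = 1.4619, H(X,Y) = 2.8815
I(X;Y) = H(X) + H(Y) - H(X,Y) = 0.1508 bits


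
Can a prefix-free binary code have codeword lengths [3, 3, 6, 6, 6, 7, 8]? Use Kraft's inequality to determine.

Kraft inequality: Σ 2^(-l_i) ≤ 1 for prefix-free code
Calculating: 2^(-3) + 2^(-3) + 2^(-6) + 2^(-6) + 2^(-6) + 2^(-7) + 2^(-8)
= 0.125 + 0.125 + 0.015625 + 0.015625 + 0.015625 + 0.0078125 + 0.00390625
= 0.3086
Since 0.3086 ≤ 1, prefix-free code exists


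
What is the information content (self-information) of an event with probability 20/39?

Information content I(x) = -log₂(p(x))
I = -log₂(20/39) = -log₂(0.5128)
I = 0.9635 bits


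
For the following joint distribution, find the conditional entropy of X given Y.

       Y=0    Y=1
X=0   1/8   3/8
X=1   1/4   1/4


H(X|Y) = Σ_y p(y) H(X|Y=y)
  p(Y=0) = 3/8, H(X|Y=0) = 0.9183
  p(Y=1) = 5/8, H(X|Y=1) = 0.9710
H(X|Y) = 0.3750×0.9183 + 0.6250×0.9710 = 0.9512 bits


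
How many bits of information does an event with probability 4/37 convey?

Information content I(x) = -log₂(p(x))
I = -log₂(4/37) = -log₂(0.1081)
I = 3.2095 bits


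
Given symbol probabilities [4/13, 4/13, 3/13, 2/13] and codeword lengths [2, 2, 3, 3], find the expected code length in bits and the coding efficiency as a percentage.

Average length L = Σ p_i × l_i = 2.3846 bits
Entropy H = 1.9501 bits
Efficiency η = H/L × 100% = 81.78%


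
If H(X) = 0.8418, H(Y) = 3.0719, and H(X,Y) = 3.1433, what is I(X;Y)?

I(X;Y) = H(X) + H(Y) - H(X,Y)
I(X;Y) = 0.8418 + 3.0719 - 3.1433 = 0.7704 bits


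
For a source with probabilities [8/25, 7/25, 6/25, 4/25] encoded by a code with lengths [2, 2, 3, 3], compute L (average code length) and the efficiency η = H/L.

Average length L = Σ p_i × l_i = 2.4000 bits
Entropy H = 1.9574 bits
Efficiency η = H/L × 100% = 81.56%


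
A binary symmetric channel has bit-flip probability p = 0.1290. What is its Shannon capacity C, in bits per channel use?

For BSC with error probability p:
C = 1 - H(p) where H(p) is binary entropy
H(0.1290) = -0.1290 × log₂(0.1290) - 0.8710 × log₂(0.8710)
H(p) = 0.5547
C = 1 - 0.5547 = 0.4453 bits/use


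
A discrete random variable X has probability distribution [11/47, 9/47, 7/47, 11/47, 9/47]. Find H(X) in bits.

H(X) = -Σ p(x) log₂ p(x)
  -11/47 × log₂(11/47) = 0.4904
  -9/47 × log₂(9/47) = 0.4566
  -7/47 × log₂(7/47) = 0.4092
  -11/47 × log₂(11/47) = 0.4904
  -9/47 × log₂(9/47) = 0.4566
H(X) = 2.3031 bits


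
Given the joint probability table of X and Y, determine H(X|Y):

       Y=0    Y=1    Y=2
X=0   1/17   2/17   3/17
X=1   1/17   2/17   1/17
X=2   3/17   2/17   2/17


H(X|Y) = Σ_y p(y) H(X|Y=y)
  p(Y=0) = 5/17, H(X|Y=0) = 1.3710
  p(Y=1) = 6/17, H(X|Y=1) = 1.5850
  p(Y=2) = 6/17, H(X|Y=2) = 1.4591
H(X|Y) = 0.2941×1.3710 + 0.3529×1.5850 + 0.3529×1.4591 = 1.4776 bits


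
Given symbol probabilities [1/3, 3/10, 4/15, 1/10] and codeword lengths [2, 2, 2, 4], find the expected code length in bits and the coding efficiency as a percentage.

Average length L = Σ p_i × l_i = 2.2000 bits
Entropy H = 1.8901 bits
Efficiency η = H/L × 100% = 85.91%


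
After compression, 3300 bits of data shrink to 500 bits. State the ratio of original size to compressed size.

Compression ratio = Original / Compressed
= 3300 / 500 = 6.60:1


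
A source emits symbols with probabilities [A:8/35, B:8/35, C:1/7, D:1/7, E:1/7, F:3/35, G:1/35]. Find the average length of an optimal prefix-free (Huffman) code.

Huffman tree construction:
Combine smallest probabilities repeatedly
Resulting codes:
  A: 00 (length 2)
  B: 01 (length 2)
  C: 101 (length 3)
  D: 110 (length 3)
  E: 111 (length 3)
  F: 1001 (length 4)
  G: 1000 (length 4)
Average length = Σ p(s) × length(s) = 2.6571 bits


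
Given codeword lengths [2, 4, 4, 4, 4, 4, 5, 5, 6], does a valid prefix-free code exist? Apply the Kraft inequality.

Kraft inequality: Σ 2^(-l_i) ≤ 1 for prefix-free code
Calculating: 2^(-2) + 2^(-4) + 2^(-4) + 2^(-4) + 2^(-4) + 2^(-4) + 2^(-5) + 2^(-5) + 2^(-6)
= 0.25 + 0.0625 + 0.0625 + 0.0625 + 0.0625 + 0.0625 + 0.03125 + 0.03125 + 0.015625
= 0.6406
Since 0.6406 ≤ 1, prefix-free code exists


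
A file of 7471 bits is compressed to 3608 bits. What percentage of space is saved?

Space savings = (1 - Compressed/Original) × 100%
= (1 - 3608/7471) × 100%
= 51.71%


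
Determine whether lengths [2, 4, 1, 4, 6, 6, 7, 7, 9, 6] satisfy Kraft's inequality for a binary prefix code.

Kraft inequality: Σ 2^(-l_i) ≤ 1 for prefix-free code
Calculating: 2^(-2) + 2^(-4) + 2^(-1) + 2^(-4) + 2^(-6) + 2^(-6) + 2^(-7) + 2^(-7) + 2^(-9) + 2^(-6)
= 0.25 + 0.0625 + 0.5 + 0.0625 + 0.015625 + 0.015625 + 0.0078125 + 0.0078125 + 0.001953125 + 0.015625
= 0.9395
Since 0.9395 ≤ 1, prefix-free code exists


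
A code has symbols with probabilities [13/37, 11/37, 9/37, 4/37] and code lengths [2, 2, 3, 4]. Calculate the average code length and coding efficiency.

Average length L = Σ p_i × l_i = 2.4595 bits
Entropy H = 1.8935 bits
Efficiency η = H/L × 100% = 76.99%


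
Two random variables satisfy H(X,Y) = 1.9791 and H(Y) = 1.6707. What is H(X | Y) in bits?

Chain rule: H(X,Y) = H(X|Y) + H(Y)
H(X|Y) = H(X,Y) - H(Y) = 1.9791 - 1.6707 = 0.3084 bits


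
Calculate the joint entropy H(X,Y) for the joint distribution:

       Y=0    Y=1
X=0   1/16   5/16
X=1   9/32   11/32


H(X,Y) = -Σ p(x,y) log₂ p(x,y)
  p(0,0)=1/16: -0.0625 × log₂(0.0625) = 0.2500
  p(0,1)=5/16: -0.3125 × log₂(0.3125) = 0.5244
  p(1,0)=9/32: -0.2812 × log₂(0.2812) = 0.5147
  p(1,1)=11/32: -0.3438 × log₂(0.3438) = 0.5296
H(X,Y) = 1.8187 bits


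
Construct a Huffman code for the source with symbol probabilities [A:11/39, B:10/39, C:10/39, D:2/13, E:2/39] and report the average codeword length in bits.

Huffman tree construction:
Combine smallest probabilities repeatedly
Resulting codes:
  A: 11 (length 2)
  B: 01 (length 2)
  C: 10 (length 2)
  D: 001 (length 3)
  E: 000 (length 3)
Average length = Σ p(s) × length(s) = 2.2051 bits


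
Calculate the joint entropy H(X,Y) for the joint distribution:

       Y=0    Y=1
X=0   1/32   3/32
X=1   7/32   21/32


H(X,Y) = -Σ p(x,y) log₂ p(x,y)
  p(0,0)=1/32: -0.0312 × log₂(0.0312) = 0.1562
  p(0,1)=3/32: -0.0938 × log₂(0.0938) = 0.3202
  p(1,0)=7/32: -0.2188 × log₂(0.2188) = 0.4796
  p(1,1)=21/32: -0.6562 × log₂(0.6562) = 0.3988
H(X,Y) = 1.3548 bits


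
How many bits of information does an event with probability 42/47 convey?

Information content I(x) = -log₂(p(x))
I = -log₂(42/47) = -log₂(0.8936)
I = 0.1623 bits


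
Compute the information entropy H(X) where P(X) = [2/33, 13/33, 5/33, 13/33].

H(X) = -Σ p(x) log₂ p(x)
  -2/33 × log₂(2/33) = 0.2451
  -13/33 × log₂(13/33) = 0.5294
  -5/33 × log₂(5/33) = 0.4125
  -13/33 × log₂(13/33) = 0.5294
H(X) = 1.7165 bits


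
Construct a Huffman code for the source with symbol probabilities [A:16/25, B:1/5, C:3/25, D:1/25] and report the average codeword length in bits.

Huffman tree construction:
Combine smallest probabilities repeatedly
Resulting codes:
  A: 1 (length 1)
  B: 01 (length 2)
  C: 001 (length 3)
  D: 000 (length 3)
Average length = Σ p(s) × length(s) = 1.5200 bits


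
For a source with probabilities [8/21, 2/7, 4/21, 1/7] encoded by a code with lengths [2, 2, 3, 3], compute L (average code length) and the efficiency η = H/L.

Average length L = Σ p_i × l_i = 2.3333 bits
Entropy H = 1.9035 bits
Efficiency η = H/L × 100% = 81.58%


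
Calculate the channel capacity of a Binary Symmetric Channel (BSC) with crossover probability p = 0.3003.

For BSC with error probability p:
C = 1 - H(p) where H(p) is binary entropy
H(0.3003) = -0.3003 × log₂(0.3003) - 0.6997 × log₂(0.6997)
H(p) = 0.8817
C = 1 - 0.8817 = 0.1183 bits/use


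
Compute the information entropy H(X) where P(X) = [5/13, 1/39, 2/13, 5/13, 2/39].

H(X) = -Σ p(x) log₂ p(x)
  -5/13 × log₂(5/13) = 0.5302
  -1/39 × log₂(1/39) = 0.1355
  -2/13 × log₂(2/13) = 0.4155
  -5/13 × log₂(5/13) = 0.5302
  -2/39 × log₂(2/39) = 0.2198
H(X) = 1.8311 bits


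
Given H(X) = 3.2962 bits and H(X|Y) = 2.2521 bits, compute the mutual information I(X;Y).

I(X;Y) = H(X) - H(X|Y)
I(X;Y) = 3.2962 - 2.2521 = 1.0441 bits


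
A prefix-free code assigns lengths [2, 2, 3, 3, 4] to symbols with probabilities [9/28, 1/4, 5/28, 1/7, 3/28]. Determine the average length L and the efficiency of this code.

Average length L = Σ p_i × l_i = 2.5357 bits
Entropy H = 2.2165 bits
Efficiency η = H/L × 100% = 87.41%


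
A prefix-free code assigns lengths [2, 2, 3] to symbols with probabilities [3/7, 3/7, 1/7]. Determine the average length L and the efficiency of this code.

Average length L = Σ p_i × l_i = 2.1429 bits
Entropy H = 1.4488 bits
Efficiency η = H/L × 100% = 67.61%


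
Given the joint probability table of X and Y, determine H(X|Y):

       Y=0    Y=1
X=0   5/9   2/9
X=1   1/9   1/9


H(X|Y) = Σ_y p(y) H(X|Y=y)
  p(Y=0) = 2/3, H(X|Y=0) = 0.6500
  p(Y=1) = 1/3, H(X|Y=1) = 0.9183
H(X|Y) = 0.6667×0.6500 + 0.3333×0.9183 = 0.7394 bits


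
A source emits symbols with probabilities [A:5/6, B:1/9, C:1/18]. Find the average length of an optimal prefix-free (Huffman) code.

Huffman tree construction:
Combine smallest probabilities repeatedly
Resulting codes:
  A: 1 (length 1)
  B: 01 (length 2)
  C: 00 (length 2)
Average length = Σ p(s) × length(s) = 1.1667 bits


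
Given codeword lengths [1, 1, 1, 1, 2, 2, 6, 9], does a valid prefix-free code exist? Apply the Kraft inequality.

Kraft inequality: Σ 2^(-l_i) ≤ 1 for prefix-free code
Calculating: 2^(-1) + 2^(-1) + 2^(-1) + 2^(-1) + 2^(-2) + 2^(-2) + 2^(-6) + 2^(-9)
= 0.5 + 0.5 + 0.5 + 0.5 + 0.25 + 0.25 + 0.015625 + 0.001953125
= 2.5176
Since 2.5176 > 1, prefix-free code does not exist


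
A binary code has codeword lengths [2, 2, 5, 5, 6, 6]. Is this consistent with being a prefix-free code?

Kraft inequality: Σ 2^(-l_i) ≤ 1 for prefix-free code
Calculating: 2^(-2) + 2^(-2) + 2^(-5) + 2^(-5) + 2^(-6) + 2^(-6)
= 0.25 + 0.25 + 0.03125 + 0.03125 + 0.015625 + 0.015625
= 0.5938
Since 0.5938 ≤ 1, prefix-free code exists


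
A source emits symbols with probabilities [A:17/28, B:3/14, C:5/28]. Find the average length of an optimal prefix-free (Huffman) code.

Huffman tree construction:
Combine smallest probabilities repeatedly
Resulting codes:
  A: 1 (length 1)
  B: 01 (length 2)
  C: 00 (length 2)
Average length = Σ p(s) × length(s) = 1.3929 bits


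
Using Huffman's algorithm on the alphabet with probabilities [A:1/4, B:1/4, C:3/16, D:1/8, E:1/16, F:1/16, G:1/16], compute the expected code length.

Huffman tree construction:
Combine smallest probabilities repeatedly
Resulting codes:
  A: 01 (length 2)
  B: 10 (length 2)
  C: 111 (length 3)
  D: 001 (length 3)
  E: 1100 (length 4)
  F: 1101 (length 4)
  G: 000 (length 3)
Average length = Σ p(s) × length(s) = 2.6250 bits


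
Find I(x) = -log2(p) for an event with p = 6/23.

Information content I(x) = -log₂(p(x))
I = -log₂(6/23) = -log₂(0.2609)
I = 1.9386 bits


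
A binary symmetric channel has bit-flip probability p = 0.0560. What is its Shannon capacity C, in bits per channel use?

For BSC with error probability p:
C = 1 - H(p) where H(p) is binary entropy
H(0.0560) = -0.0560 × log₂(0.0560) - 0.9440 × log₂(0.9440)
H(p) = 0.3114
C = 1 - 0.3114 = 0.6886 bits/use


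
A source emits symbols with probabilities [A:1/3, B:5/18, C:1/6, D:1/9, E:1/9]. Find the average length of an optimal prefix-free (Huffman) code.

Huffman tree construction:
Combine smallest probabilities repeatedly
Resulting codes:
  A: 11 (length 2)
  B: 10 (length 2)
  C: 00 (length 2)
  D: 010 (length 3)
  E: 011 (length 3)
Average length = Σ p(s) × length(s) = 2.2222 bits


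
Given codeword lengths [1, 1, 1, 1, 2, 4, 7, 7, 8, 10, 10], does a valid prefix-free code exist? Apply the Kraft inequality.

Kraft inequality: Σ 2^(-l_i) ≤ 1 for prefix-free code
Calculating: 2^(-1) + 2^(-1) + 2^(-1) + 2^(-1) + 2^(-2) + 2^(-4) + 2^(-7) + 2^(-7) + 2^(-8) + 2^(-10) + 2^(-10)
= 0.5 + 0.5 + 0.5 + 0.5 + 0.25 + 0.0625 + 0.0078125 + 0.0078125 + 0.00390625 + 0.0009765625 + 0.0009765625
= 2.3340
Since 2.3340 > 1, prefix-free code does not exist


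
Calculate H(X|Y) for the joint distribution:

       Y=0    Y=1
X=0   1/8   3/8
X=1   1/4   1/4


H(X|Y) = Σ_y p(y) H(X|Y=y)
  p(Y=0) = 3/8, H(X|Y=0) = 0.9183
  p(Y=1) = 5/8, H(X|Y=1) = 0.9710
H(X|Y) = 0.3750×0.9183 + 0.6250×0.9710 = 0.9512 bits


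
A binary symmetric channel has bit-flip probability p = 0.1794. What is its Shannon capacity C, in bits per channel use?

For BSC with error probability p:
C = 1 - H(p) where H(p) is binary entropy
H(0.1794) = -0.1794 × log₂(0.1794) - 0.8206 × log₂(0.8206)
H(p) = 0.6788
C = 1 - 0.6788 = 0.3212 bits/use


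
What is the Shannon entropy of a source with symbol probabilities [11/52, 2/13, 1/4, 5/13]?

H(X) = -Σ p(x) log₂ p(x)
  -11/52 × log₂(11/52) = 0.4741
  -2/13 × log₂(2/13) = 0.4155
  -1/4 × log₂(1/4) = 0.5000
  -5/13 × log₂(5/13) = 0.5302
H(X) = 1.9197 bits


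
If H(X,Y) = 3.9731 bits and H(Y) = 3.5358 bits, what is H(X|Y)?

Chain rule: H(X,Y) = H(X|Y) + H(Y)
H(X|Y) = H(X,Y) - H(Y) = 3.9731 - 3.5358 = 0.4373 bits


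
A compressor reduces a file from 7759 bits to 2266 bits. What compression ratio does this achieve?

Compression ratio = Original / Compressed
= 7759 / 2266 = 3.42:1


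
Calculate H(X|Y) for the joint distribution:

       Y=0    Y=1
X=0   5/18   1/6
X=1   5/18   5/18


H(X|Y) = Σ_y p(y) H(X|Y=y)
  p(Y=0) = 5/9, H(X|Y=0) = 1.0000
  p(Y=1) = 4/9, H(X|Y=1) = 0.9544
H(X|Y) = 0.5556×1.0000 + 0.4444×0.9544 = 0.9797 bits


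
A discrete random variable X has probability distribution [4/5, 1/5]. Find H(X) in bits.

H(X) = -Σ p(x) log₂ p(x)
  -4/5 × log₂(4/5) = 0.2575
  -1/5 × log₂(1/5) = 0.4644
H(X) = 0.7219 bits


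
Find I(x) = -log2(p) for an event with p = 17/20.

Information content I(x) = -log₂(p(x))
I = -log₂(17/20) = -log₂(0.8500)
I = 0.2345 bits


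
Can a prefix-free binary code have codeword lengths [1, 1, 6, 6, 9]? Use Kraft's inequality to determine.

Kraft inequality: Σ 2^(-l_i) ≤ 1 for prefix-free code
Calculating: 2^(-1) + 2^(-1) + 2^(-6) + 2^(-6) + 2^(-9)
= 0.5 + 0.5 + 0.015625 + 0.015625 + 0.001953125
= 1.0332
Since 1.0332 > 1, prefix-free code does not exist


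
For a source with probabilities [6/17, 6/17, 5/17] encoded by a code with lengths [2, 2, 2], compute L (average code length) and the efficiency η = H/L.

Average length L = Σ p_i × l_i = 2.0000 bits
Entropy H = 1.5799 bits
Efficiency η = H/L × 100% = 78.99%


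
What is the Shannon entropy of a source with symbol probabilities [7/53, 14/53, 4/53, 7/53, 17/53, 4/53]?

H(X) = -Σ p(x) log₂ p(x)
  -7/53 × log₂(7/53) = 0.3857
  -14/53 × log₂(14/53) = 0.5073
  -4/53 × log₂(4/53) = 0.2814
  -7/53 × log₂(7/53) = 0.3857
  -17/53 × log₂(17/53) = 0.5262
  -4/53 × log₂(4/53) = 0.2814
H(X) = 2.3677 bits


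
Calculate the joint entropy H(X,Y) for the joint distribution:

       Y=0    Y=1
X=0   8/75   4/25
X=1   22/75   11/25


H(X,Y) = -Σ p(x,y) log₂ p(x,y)
  p(0,0)=8/75: -0.1067 × log₂(0.1067) = 0.3444
  p(0,1)=4/25: -0.1600 × log₂(0.1600) = 0.4230
  p(1,0)=22/75: -0.2933 × log₂(0.2933) = 0.5190
  p(1,1)=11/25: -0.4400 × log₂(0.4400) = 0.5211
H(X,Y) = 1.8076 bits


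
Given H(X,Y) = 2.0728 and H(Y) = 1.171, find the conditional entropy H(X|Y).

Chain rule: H(X,Y) = H(X|Y) + H(Y)
H(X|Y) = H(X,Y) - H(Y) = 2.0728 - 1.171 = 0.9018 bits


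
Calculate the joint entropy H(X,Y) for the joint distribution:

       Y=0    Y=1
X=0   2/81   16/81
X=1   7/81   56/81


H(X,Y) = -Σ p(x,y) log₂ p(x,y)
  p(0,0)=2/81: -0.0247 × log₂(0.0247) = 0.1318
  p(0,1)=16/81: -0.1975 × log₂(0.1975) = 0.4622
  p(1,0)=7/81: -0.0864 × log₂(0.0864) = 0.3053
  p(1,1)=56/81: -0.6914 × log₂(0.6914) = 0.3681
H(X,Y) = 1.2675 bits


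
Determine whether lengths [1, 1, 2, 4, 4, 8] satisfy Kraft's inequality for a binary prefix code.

Kraft inequality: Σ 2^(-l_i) ≤ 1 for prefix-free code
Calculating: 2^(-1) + 2^(-1) + 2^(-2) + 2^(-4) + 2^(-4) + 2^(-8)
= 0.5 + 0.5 + 0.25 + 0.0625 + 0.0625 + 0.00390625
= 1.3789
Since 1.3789 > 1, prefix-free code does not exist


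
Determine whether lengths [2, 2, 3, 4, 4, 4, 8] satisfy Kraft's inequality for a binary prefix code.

Kraft inequality: Σ 2^(-l_i) ≤ 1 for prefix-free code
Calculating: 2^(-2) + 2^(-2) + 2^(-3) + 2^(-4) + 2^(-4) + 2^(-4) + 2^(-8)
= 0.25 + 0.25 + 0.125 + 0.0625 + 0.0625 + 0.0625 + 0.00390625
= 0.8164
Since 0.8164 ≤ 1, prefix-free code exists


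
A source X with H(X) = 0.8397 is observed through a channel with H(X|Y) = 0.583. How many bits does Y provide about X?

I(X;Y) = H(X) - H(X|Y)
I(X;Y) = 0.8397 - 0.583 = 0.2567 bits


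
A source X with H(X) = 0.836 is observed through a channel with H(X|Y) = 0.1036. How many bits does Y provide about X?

I(X;Y) = H(X) - H(X|Y)
I(X;Y) = 0.836 - 0.1036 = 0.7324 bits


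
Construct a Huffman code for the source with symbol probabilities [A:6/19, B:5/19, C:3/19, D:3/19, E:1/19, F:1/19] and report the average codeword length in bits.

Huffman tree construction:
Combine smallest probabilities repeatedly
Resulting codes:
  A: 11 (length 2)
  B: 01 (length 2)
  C: 101 (length 3)
  D: 00 (length 2)
  E: 1000 (length 4)
  F: 1001 (length 4)
Average length = Σ p(s) × length(s) = 2.3684 bits


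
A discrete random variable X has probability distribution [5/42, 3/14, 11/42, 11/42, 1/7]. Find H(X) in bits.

H(X) = -Σ p(x) log₂ p(x)
  -5/42 × log₂(5/42) = 0.3655
  -3/14 × log₂(3/14) = 0.4762
  -11/42 × log₂(11/42) = 0.5062
  -11/42 × log₂(11/42) = 0.5062
  -1/7 × log₂(1/7) = 0.4011
H(X) = 2.2553 bits


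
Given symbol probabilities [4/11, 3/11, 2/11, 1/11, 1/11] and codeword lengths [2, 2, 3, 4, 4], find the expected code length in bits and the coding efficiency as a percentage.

Average length L = Σ p_i × l_i = 2.5455 bits
Entropy H = 2.1181 bits
Efficiency η = H/L × 100% = 83.21%


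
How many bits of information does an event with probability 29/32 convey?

Information content I(x) = -log₂(p(x))
I = -log₂(29/32) = -log₂(0.9062)
I = 0.1420 bits


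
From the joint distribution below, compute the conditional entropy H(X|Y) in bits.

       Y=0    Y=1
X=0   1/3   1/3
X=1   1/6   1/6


H(X|Y) = Σ_y p(y) H(X|Y=y)
  p(Y=0) = 1/2, H(X|Y=0) = 0.9183
  p(Y=1) = 1/2, H(X|Y=1) = 0.9183
H(X|Y) = 0.5000×0.9183 + 0.5000×0.9183 = 0.9183 bits


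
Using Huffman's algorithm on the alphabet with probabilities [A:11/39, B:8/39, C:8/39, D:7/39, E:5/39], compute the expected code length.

Huffman tree construction:
Combine smallest probabilities repeatedly
Resulting codes:
  A: 10 (length 2)
  B: 00 (length 2)
  C: 01 (length 2)
  D: 111 (length 3)
  E: 110 (length 3)
Average length = Σ p(s) × length(s) = 2.3077 bits


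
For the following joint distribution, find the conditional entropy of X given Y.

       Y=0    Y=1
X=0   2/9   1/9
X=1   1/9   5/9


H(X|Y) = Σ_y p(y) H(X|Y=y)
  p(Y=0) = 1/3, H(X|Y=0) = 0.9183
  p(Y=1) = 2/3, H(X|Y=1) = 0.6500
H(X|Y) = 0.3333×0.9183 + 0.6667×0.6500 = 0.7394 bits


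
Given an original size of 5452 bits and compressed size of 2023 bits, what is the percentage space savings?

Space savings = (1 - Compressed/Original) × 100%
= (1 - 2023/5452) × 100%
= 62.89%


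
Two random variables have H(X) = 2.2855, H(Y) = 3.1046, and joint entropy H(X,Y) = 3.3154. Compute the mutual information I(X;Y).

I(X;Y) = H(X) + H(Y) - H(X,Y)
I(X;Y) = 2.2855 + 3.1046 - 3.3154 = 2.0747 bits


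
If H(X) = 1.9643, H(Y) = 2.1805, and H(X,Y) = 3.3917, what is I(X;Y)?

I(X;Y) = H(X) + H(Y) - H(X,Y)
I(X;Y) = 1.9643 + 2.1805 - 3.3917 = 0.7531 bits


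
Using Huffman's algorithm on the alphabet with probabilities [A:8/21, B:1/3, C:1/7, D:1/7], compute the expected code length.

Huffman tree construction:
Combine smallest probabilities repeatedly
Resulting codes:
  A: 0 (length 1)
  B: 11 (length 2)
  C: 100 (length 3)
  D: 101 (length 3)
Average length = Σ p(s) × length(s) = 1.9048 bits


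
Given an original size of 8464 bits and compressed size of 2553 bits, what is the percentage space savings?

Space savings = (1 - Compressed/Original) × 100%
= (1 - 2553/8464) × 100%
= 69.84%


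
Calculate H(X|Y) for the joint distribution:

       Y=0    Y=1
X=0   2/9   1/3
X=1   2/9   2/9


H(X|Y) = Σ_y p(y) H(X|Y=y)
  p(Y=0) = 4/9, H(X|Y=0) = 1.0000
  p(Y=1) = 5/9, H(X|Y=1) = 0.9710
H(X|Y) = 0.4444×1.0000 + 0.5556×0.9710 = 0.9839 bits


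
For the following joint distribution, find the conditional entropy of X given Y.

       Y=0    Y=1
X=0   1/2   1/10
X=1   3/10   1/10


H(X|Y) = Σ_y p(y) H(X|Y=y)
  p(Y=0) = 4/5, H(X|Y=0) = 0.9544
  p(Y=1) = 1/5, H(X|Y=1) = 1.0000
H(X|Y) = 0.8000×0.9544 + 0.2000×1.0000 = 0.9635 bits


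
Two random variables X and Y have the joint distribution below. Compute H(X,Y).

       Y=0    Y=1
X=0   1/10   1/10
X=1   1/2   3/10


H(X,Y) = -Σ p(x,y) log₂ p(x,y)
  p(0,0)=1/10: -0.1000 × log₂(0.1000) = 0.3322
  p(0,1)=1/10: -0.1000 × log₂(0.1000) = 0.3322
  p(1,0)=1/2: -0.5000 × log₂(0.5000) = 0.5000
  p(1,1)=3/10: -0.3000 × log₂(0.3000) = 0.5211
H(X,Y) = 1.6855 bits


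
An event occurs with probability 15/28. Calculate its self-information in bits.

Information content I(x) = -log₂(p(x))
I = -log₂(15/28) = -log₂(0.5357)
I = 0.9005 bits


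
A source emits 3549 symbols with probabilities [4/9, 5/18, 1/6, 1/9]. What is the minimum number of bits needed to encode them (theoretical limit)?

Entropy H = 1.8163 bits/symbol
Minimum bits = H × n = 1.8163 × 3549
= 6446.19 bits


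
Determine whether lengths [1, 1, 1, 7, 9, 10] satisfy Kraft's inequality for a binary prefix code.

Kraft inequality: Σ 2^(-l_i) ≤ 1 for prefix-free code
Calculating: 2^(-1) + 2^(-1) + 2^(-1) + 2^(-7) + 2^(-9) + 2^(-10)
= 0.5 + 0.5 + 0.5 + 0.0078125 + 0.001953125 + 0.0009765625
= 1.5107
Since 1.5107 > 1, prefix-free code does not exist


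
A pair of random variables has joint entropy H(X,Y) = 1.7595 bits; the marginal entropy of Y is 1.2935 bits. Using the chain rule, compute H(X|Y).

Chain rule: H(X,Y) = H(X|Y) + H(Y)
H(X|Y) = H(X,Y) - H(Y) = 1.7595 - 1.2935 = 0.466 bits


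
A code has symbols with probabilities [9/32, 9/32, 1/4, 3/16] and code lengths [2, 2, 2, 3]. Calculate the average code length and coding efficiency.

Average length L = Σ p_i × l_i = 2.1875 bits
Entropy H = 1.9822 bits
Efficiency η = H/L × 100% = 90.62%


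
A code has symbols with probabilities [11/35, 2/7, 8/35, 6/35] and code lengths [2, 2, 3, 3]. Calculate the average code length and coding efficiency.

Average length L = Σ p_i × l_i = 2.4000 bits
Entropy H = 1.9641 bits
Efficiency η = H/L × 100% = 81.84%


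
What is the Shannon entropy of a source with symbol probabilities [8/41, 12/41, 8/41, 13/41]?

H(X) = -Σ p(x) log₂ p(x)
  -8/41 × log₂(8/41) = 0.4600
  -12/41 × log₂(12/41) = 0.5188
  -8/41 × log₂(8/41) = 0.4600
  -13/41 × log₂(13/41) = 0.5254
H(X) = 1.9643 bits


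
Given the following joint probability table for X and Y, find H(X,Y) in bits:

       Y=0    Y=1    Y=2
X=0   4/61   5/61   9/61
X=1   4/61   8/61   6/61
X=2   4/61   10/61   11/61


H(X,Y) = -Σ p(x,y) log₂ p(x,y)
  p(0,0)=4/61: -0.0656 × log₂(0.0656) = 0.2578
  p(0,1)=5/61: -0.0820 × log₂(0.0820) = 0.2958
  p(0,2)=9/61: -0.1475 × log₂(0.1475) = 0.4073
  p(1,0)=4/61: -0.0656 × log₂(0.0656) = 0.2578
  p(1,1)=8/61: -0.1311 × log₂(0.1311) = 0.3844
  p(1,2)=6/61: -0.0984 × log₂(0.0984) = 0.3291
  p(2,0)=4/61: -0.0656 × log₂(0.0656) = 0.2578
  p(2,1)=10/61: -0.1639 × log₂(0.1639) = 0.4277
  p(2,2)=11/61: -0.1803 × log₂(0.1803) = 0.4456
H(X,Y) = 3.0632 bits


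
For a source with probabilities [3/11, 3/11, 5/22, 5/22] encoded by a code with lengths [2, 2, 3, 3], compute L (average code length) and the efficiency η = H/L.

Average length L = Σ p_i × l_i = 2.4545 bits
Entropy H = 1.9940 bits
Efficiency η = H/L × 100% = 81.24%


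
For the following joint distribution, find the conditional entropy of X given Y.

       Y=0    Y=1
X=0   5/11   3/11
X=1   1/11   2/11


H(X|Y) = Σ_y p(y) H(X|Y=y)
  p(Y=0) = 6/11, H(X|Y=0) = 0.6500
  p(Y=1) = 5/11, H(X|Y=1) = 0.9710
H(X|Y) = 0.5455×0.6500 + 0.4545×0.9710 = 0.7959 bits


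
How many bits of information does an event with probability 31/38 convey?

Information content I(x) = -log₂(p(x))
I = -log₂(31/38) = -log₂(0.8158)
I = 0.2937 bits


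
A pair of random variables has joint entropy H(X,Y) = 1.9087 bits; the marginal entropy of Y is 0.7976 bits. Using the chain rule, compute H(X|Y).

Chain rule: H(X,Y) = H(X|Y) + H(Y)
H(X|Y) = H(X,Y) - H(Y) = 1.9087 - 0.7976 = 1.1111 bits


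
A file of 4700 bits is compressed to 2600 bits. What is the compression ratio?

Compression ratio = Original / Compressed
= 4700 / 2600 = 1.81:1


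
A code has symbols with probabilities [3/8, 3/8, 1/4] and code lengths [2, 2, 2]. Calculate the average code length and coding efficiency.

Average length L = Σ p_i × l_i = 2.0000 bits
Entropy H = 1.5613 bits
Efficiency η = H/L × 100% = 78.06%


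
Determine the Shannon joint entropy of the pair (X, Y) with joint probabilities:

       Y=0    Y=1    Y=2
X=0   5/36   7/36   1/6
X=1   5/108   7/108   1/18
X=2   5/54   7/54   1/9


H(X,Y) = -Σ p(x,y) log₂ p(x,y)
  p(0,0)=5/36: -0.1389 × log₂(0.1389) = 0.3956
  p(0,1)=7/36: -0.1944 × log₂(0.1944) = 0.4594
  p(0,2)=1/6: -0.1667 × log₂(0.1667) = 0.4308
  p(1,0)=5/108: -0.0463 × log₂(0.0463) = 0.2052
  p(1,1)=7/108: -0.0648 × log₂(0.0648) = 0.2559
  p(1,2)=1/18: -0.0556 × log₂(0.0556) = 0.2317
  p(2,0)=5/54: -0.0926 × log₂(0.0926) = 0.3179
  p(2,1)=7/54: -0.1296 × log₂(0.1296) = 0.3821
  p(2,2)=1/9: -0.1111 × log₂(0.1111) = 0.3522
H(X,Y) = 3.0307 bits


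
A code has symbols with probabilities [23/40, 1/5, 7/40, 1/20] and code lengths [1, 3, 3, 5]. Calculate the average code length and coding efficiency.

Average length L = Σ p_i × l_i = 1.9500 bits
Entropy H = 1.5796 bits
Efficiency η = H/L × 100% = 81.00%


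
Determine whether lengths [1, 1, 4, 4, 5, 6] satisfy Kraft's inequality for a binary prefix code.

Kraft inequality: Σ 2^(-l_i) ≤ 1 for prefix-free code
Calculating: 2^(-1) + 2^(-1) + 2^(-4) + 2^(-4) + 2^(-5) + 2^(-6)
= 0.5 + 0.5 + 0.0625 + 0.0625 + 0.03125 + 0.015625
= 1.1719
Since 1.1719 > 1, prefix-free code does not exist


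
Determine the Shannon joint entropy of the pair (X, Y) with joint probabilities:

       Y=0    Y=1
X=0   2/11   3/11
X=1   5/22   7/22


H(X,Y) = -Σ p(x,y) log₂ p(x,y)
  p(0,0)=2/11: -0.1818 × log₂(0.1818) = 0.4472
  p(0,1)=3/11: -0.2727 × log₂(0.2727) = 0.5112
  p(1,0)=5/22: -0.2273 × log₂(0.2273) = 0.4858
  p(1,1)=7/22: -0.3182 × log₂(0.3182) = 0.5257
H(X,Y) = 1.9698 bits


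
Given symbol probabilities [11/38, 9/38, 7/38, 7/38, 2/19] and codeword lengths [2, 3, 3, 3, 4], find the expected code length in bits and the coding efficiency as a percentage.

Average length L = Σ p_i × l_i = 2.8158 bits
Entropy H = 2.2509 bits
Efficiency η = H/L × 100% = 79.94%


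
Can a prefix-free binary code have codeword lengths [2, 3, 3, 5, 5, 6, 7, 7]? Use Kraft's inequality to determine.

Kraft inequality: Σ 2^(-l_i) ≤ 1 for prefix-free code
Calculating: 2^(-2) + 2^(-3) + 2^(-3) + 2^(-5) + 2^(-5) + 2^(-6) + 2^(-7) + 2^(-7)
= 0.25 + 0.125 + 0.125 + 0.03125 + 0.03125 + 0.015625 + 0.0078125 + 0.0078125
= 0.5938
Since 0.5938 ≤ 1, prefix-free code exists


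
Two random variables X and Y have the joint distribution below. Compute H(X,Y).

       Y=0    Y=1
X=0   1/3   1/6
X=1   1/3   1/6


H(X,Y) = -Σ p(x,y) log₂ p(x,y)
  p(0,0)=1/3: -0.3333 × log₂(0.3333) = 0.5283
  p(0,1)=1/6: -0.1667 × log₂(0.1667) = 0.4308
  p(1,0)=1/3: -0.3333 × log₂(0.3333) = 0.5283
  p(1,1)=1/6: -0.1667 × log₂(0.1667) = 0.4308
H(X,Y) = 1.9183 bits


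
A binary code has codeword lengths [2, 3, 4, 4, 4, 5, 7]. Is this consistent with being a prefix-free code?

Kraft inequality: Σ 2^(-l_i) ≤ 1 for prefix-free code
Calculating: 2^(-2) + 2^(-3) + 2^(-4) + 2^(-4) + 2^(-4) + 2^(-5) + 2^(-7)
= 0.25 + 0.125 + 0.0625 + 0.0625 + 0.0625 + 0.03125 + 0.0078125
= 0.6016
Since 0.6016 ≤ 1, prefix-free code exists


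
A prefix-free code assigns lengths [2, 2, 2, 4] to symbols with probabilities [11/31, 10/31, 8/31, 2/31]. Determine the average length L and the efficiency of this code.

Average length L = Σ p_i × l_i = 2.1290 bits
Entropy H = 1.8164 bits
Efficiency η = H/L × 100% = 85.31%


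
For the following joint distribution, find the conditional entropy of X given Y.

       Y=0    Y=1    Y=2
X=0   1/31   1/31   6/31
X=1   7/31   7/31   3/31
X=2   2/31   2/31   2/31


H(X|Y) = Σ_y p(y) H(X|Y=y)
  p(Y=0) = 10/31, H(X|Y=0) = 1.1568
  p(Y=1) = 10/31, H(X|Y=1) = 1.1568
  p(Y=2) = 11/31, H(X|Y=2) = 1.4354
H(X|Y) = 0.3226×1.1568 + 0.3226×1.1568 + 0.3548×1.4354 = 1.2556 bits


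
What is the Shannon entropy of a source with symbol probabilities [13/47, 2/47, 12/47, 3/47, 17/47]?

H(X) = -Σ p(x) log₂ p(x)
  -13/47 × log₂(13/47) = 0.5128
  -2/47 × log₂(2/47) = 0.1938
  -12/47 × log₂(12/47) = 0.5029
  -3/47 × log₂(3/47) = 0.2534
  -17/47 × log₂(17/47) = 0.5307
H(X) = 1.9936 bits


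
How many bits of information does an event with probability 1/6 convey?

Information content I(x) = -log₂(p(x))
I = -log₂(1/6) = -log₂(0.1667)
I = 2.5850 bits


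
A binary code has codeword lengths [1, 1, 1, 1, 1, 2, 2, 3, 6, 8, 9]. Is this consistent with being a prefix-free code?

Kraft inequality: Σ 2^(-l_i) ≤ 1 for prefix-free code
Calculating: 2^(-1) + 2^(-1) + 2^(-1) + 2^(-1) + 2^(-1) + 2^(-2) + 2^(-2) + 2^(-3) + 2^(-6) + 2^(-8) + 2^(-9)
= 0.5 + 0.5 + 0.5 + 0.5 + 0.5 + 0.25 + 0.25 + 0.125 + 0.015625 + 0.00390625 + 0.001953125
= 3.1465
Since 3.1465 > 1, prefix-free code does not exist


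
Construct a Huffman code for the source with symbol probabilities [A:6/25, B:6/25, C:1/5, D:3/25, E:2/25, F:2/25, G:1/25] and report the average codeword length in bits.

Huffman tree construction:
Combine smallest probabilities repeatedly
Resulting codes:
  A: 01 (length 2)
  B: 10 (length 2)
  C: 111 (length 3)
  D: 001 (length 3)
  E: 1101 (length 4)
  F: 000 (length 3)
  G: 1100 (length 4)
Average length = Σ p(s) × length(s) = 2.6400 bits


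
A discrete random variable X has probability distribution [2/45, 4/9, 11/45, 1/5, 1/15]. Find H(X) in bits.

H(X) = -Σ p(x) log₂ p(x)
  -2/45 × log₂(2/45) = 0.1996
  -4/9 × log₂(4/9) = 0.5200
  -11/45 × log₂(11/45) = 0.4968
  -1/5 × log₂(1/5) = 0.4644
  -1/15 × log₂(1/15) = 0.2605
H(X) = 1.9413 bits


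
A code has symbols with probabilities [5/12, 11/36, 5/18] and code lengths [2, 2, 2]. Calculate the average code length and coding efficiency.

Average length L = Σ p_i × l_i = 2.0000 bits
Entropy H = 1.5622 bits
Efficiency η = H/L × 100% = 78.11%


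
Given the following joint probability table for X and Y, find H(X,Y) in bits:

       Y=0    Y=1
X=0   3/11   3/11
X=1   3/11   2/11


H(X,Y) = -Σ p(x,y) log₂ p(x,y)
  p(0,0)=3/11: -0.2727 × log₂(0.2727) = 0.5112
  p(0,1)=3/11: -0.2727 × log₂(0.2727) = 0.5112
  p(1,0)=3/11: -0.2727 × log₂(0.2727) = 0.5112
  p(1,1)=2/11: -0.1818 × log₂(0.1818) = 0.4472
H(X,Y) = 1.9808 bits


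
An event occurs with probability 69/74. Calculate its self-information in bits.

Information content I(x) = -log₂(p(x))
I = -log₂(69/74) = -log₂(0.9324)
I = 0.1009 bits


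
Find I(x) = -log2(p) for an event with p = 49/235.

Information content I(x) = -log₂(p(x))
I = -log₂(49/235) = -log₂(0.2085)
I = 2.2618 bits


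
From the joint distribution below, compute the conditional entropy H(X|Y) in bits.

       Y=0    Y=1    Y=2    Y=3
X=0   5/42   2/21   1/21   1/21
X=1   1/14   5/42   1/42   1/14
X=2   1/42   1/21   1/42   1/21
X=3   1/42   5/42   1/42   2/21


H(X|Y) = Σ_y p(y) H(X|Y=y)
  p(Y=0) = 5/21, H(X|Y=0) = 1.6855
  p(Y=1) = 8/21, H(X|Y=1) = 1.9238
  p(Y=2) = 5/42, H(X|Y=2) = 1.9219
  p(Y=3) = 11/42, H(X|Y=3) = 1.9363
H(X|Y) = 0.2381×1.6855 + 0.3810×1.9238 + 0.1190×1.9219 + 0.2619×1.9363 = 1.8701 bits


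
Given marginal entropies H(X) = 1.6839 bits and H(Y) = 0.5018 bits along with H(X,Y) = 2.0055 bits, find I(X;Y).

I(X;Y) = H(X) + H(Y) - H(X,Y)
I(X;Y) = 1.6839 + 0.5018 - 2.0055 = 0.1802 bits


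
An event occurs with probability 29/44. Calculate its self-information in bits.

Information content I(x) = -log₂(p(x))
I = -log₂(29/44) = -log₂(0.6591)
I = 0.6015 bits


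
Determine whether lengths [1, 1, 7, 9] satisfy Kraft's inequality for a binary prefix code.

Kraft inequality: Σ 2^(-l_i) ≤ 1 for prefix-free code
Calculating: 2^(-1) + 2^(-1) + 2^(-7) + 2^(-9)
= 0.5 + 0.5 + 0.0078125 + 0.001953125
= 1.0098
Since 1.0098 > 1, prefix-free code does not exist


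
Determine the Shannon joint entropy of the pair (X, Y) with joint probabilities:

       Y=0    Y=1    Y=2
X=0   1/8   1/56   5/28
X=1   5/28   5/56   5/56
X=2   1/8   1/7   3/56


H(X,Y) = -Σ p(x,y) log₂ p(x,y)
  p(0,0)=1/8: -0.1250 × log₂(0.1250) = 0.3750
  p(0,1)=1/56: -0.0179 × log₂(0.0179) = 0.1037
  p(0,2)=5/28: -0.1786 × log₂(0.1786) = 0.4438
  p(1,0)=5/28: -0.1786 × log₂(0.1786) = 0.4438
  p(1,1)=5/56: -0.0893 × log₂(0.0893) = 0.3112
  p(1,2)=5/56: -0.0893 × log₂(0.0893) = 0.3112
  p(2,0)=1/8: -0.1250 × log₂(0.1250) = 0.3750
  p(2,1)=1/7: -0.1429 × log₂(0.1429) = 0.4011
  p(2,2)=3/56: -0.0536 × log₂(0.0536) = 0.2262
H(X,Y) = 2.9910 bits


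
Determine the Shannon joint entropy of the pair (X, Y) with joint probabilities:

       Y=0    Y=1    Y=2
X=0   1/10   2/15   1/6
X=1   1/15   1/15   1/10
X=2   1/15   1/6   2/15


H(X,Y) = -Σ p(x,y) log₂ p(x,y)
  p(0,0)=1/10: -0.1000 × log₂(0.1000) = 0.3322
  p(0,1)=2/15: -0.1333 × log₂(0.1333) = 0.3876
  p(0,2)=1/6: -0.1667 × log₂(0.1667) = 0.4308
  p(1,0)=1/15: -0.0667 × log₂(0.0667) = 0.2605
  p(1,1)=1/15: -0.0667 × log₂(0.0667) = 0.2605
  p(1,2)=1/10: -0.1000 × log₂(0.1000) = 0.3322
  p(2,0)=1/15: -0.0667 × log₂(0.0667) = 0.2605
  p(2,1)=1/6: -0.1667 × log₂(0.1667) = 0.4308
  p(2,2)=2/15: -0.1333 × log₂(0.1333) = 0.3876
H(X,Y) = 3.0826 bits


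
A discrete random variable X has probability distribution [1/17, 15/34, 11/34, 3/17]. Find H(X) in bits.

H(X) = -Σ p(x) log₂ p(x)
  -1/17 × log₂(1/17) = 0.2404
  -15/34 × log₂(15/34) = 0.5208
  -11/34 × log₂(11/34) = 0.5267
  -3/17 × log₂(3/17) = 0.4416
H(X) = 1.7296 bits


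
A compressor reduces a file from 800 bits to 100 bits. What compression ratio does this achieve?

Compression ratio = Original / Compressed
= 800 / 100 = 8.00:1


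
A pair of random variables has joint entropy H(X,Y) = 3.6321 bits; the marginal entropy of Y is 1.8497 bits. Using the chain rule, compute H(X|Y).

Chain rule: H(X,Y) = H(X|Y) + H(Y)
H(X|Y) = H(X,Y) - H(Y) = 3.6321 - 1.8497 = 1.7824 bits


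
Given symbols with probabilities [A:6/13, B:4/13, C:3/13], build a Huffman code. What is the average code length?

Huffman tree construction:
Combine smallest probabilities repeatedly
Resulting codes:
  A: 0 (length 1)
  B: 11 (length 2)
  C: 10 (length 2)
Average length = Σ p(s) × length(s) = 1.5385 bits


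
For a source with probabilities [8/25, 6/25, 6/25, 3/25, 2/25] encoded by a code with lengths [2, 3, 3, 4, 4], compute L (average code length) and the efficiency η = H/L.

Average length L = Σ p_i × l_i = 2.8800 bits
Entropy H = 2.1729 bits
Efficiency η = H/L × 100% = 75.45%


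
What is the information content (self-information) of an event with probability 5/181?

Information content I(x) = -log₂(p(x))
I = -log₂(5/181) = -log₂(0.0276)
I = 5.1779 bits


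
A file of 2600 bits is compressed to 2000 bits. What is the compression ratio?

Compression ratio = Original / Compressed
= 2600 / 2000 = 1.30:1


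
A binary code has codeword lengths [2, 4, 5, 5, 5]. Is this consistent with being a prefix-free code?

Kraft inequality: Σ 2^(-l_i) ≤ 1 for prefix-free code
Calculating: 2^(-2) + 2^(-4) + 2^(-5) + 2^(-5) + 2^(-5)
= 0.25 + 0.0625 + 0.03125 + 0.03125 + 0.03125
= 0.4062
Since 0.4062 ≤ 1, prefix-free code exists


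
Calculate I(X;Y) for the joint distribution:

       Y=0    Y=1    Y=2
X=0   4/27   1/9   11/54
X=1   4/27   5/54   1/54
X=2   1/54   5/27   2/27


H(X) = 1.5326, H(Y) = 1.5748, H(X,Y) = 2.8958
I(X;Y) = H(X) + H(Y) - H(X,Y) = 0.2116 bits


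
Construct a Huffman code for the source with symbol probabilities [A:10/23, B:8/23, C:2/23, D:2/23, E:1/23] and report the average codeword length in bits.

Huffman tree construction:
Combine smallest probabilities repeatedly
Resulting codes:
  A: 0 (length 1)
  B: 11 (length 2)
  C: 1011 (length 4)
  D: 100 (length 3)
  E: 1010 (length 4)
Average length = Σ p(s) × length(s) = 1.9130 bits


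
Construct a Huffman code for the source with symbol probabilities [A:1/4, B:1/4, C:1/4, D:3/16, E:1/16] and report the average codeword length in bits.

Huffman tree construction:
Combine smallest probabilities repeatedly
Resulting codes:
  A: 00 (length 2)
  B: 01 (length 2)
  C: 10 (length 2)
  D: 111 (length 3)
  E: 110 (length 3)
Average length = Σ p(s) × length(s) = 2.2500 bits


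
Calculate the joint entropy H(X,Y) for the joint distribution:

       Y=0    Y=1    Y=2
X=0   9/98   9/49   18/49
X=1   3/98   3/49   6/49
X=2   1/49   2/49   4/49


H(X,Y) = -Σ p(x,y) log₂ p(x,y)
  p(0,0)=9/98: -0.0918 × log₂(0.0918) = 0.3164
  p(0,1)=9/49: -0.1837 × log₂(0.1837) = 0.4490
  p(0,2)=18/49: -0.3673 × log₂(0.3673) = 0.5307
  p(1,0)=3/98: -0.0306 × log₂(0.0306) = 0.1540
  p(1,1)=3/49: -0.0612 × log₂(0.0612) = 0.2467
  p(1,2)=6/49: -0.1224 × log₂(0.1224) = 0.3710
  p(2,0)=1/49: -0.0204 × log₂(0.0204) = 0.1146
  p(2,1)=2/49: -0.0408 × log₂(0.0408) = 0.1884
  p(2,2)=4/49: -0.0816 × log₂(0.0816) = 0.2951
H(X,Y) = 2.6658 bits


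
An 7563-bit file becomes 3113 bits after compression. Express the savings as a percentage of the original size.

Space savings = (1 - Compressed/Original) × 100%
= (1 - 3113/7563) × 100%
= 58.84%


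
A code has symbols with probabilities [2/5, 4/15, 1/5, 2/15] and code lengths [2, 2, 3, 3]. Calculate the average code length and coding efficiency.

Average length L = Σ p_i × l_i = 2.3333 bits
Entropy H = 1.8892 bits
Efficiency η = H/L × 100% = 80.97%


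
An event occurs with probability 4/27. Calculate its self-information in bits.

Information content I(x) = -log₂(p(x))
I = -log₂(4/27) = -log₂(0.1481)
I = 2.7549 bits


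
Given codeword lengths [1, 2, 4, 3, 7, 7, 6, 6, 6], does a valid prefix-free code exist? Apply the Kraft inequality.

Kraft inequality: Σ 2^(-l_i) ≤ 1 for prefix-free code
Calculating: 2^(-1) + 2^(-2) + 2^(-4) + 2^(-3) + 2^(-7) + 2^(-7) + 2^(-6) + 2^(-6) + 2^(-6)
= 0.5 + 0.25 + 0.0625 + 0.125 + 0.0078125 + 0.0078125 + 0.015625 + 0.015625 + 0.015625
= 1.0000
Since 1.0000 ≤ 1, prefix-free code exists


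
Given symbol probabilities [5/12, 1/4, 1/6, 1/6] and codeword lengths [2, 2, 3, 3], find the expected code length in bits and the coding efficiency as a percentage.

Average length L = Σ p_i × l_i = 2.3333 bits
Entropy H = 1.8879 bits
Efficiency η = H/L × 100% = 80.91%
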